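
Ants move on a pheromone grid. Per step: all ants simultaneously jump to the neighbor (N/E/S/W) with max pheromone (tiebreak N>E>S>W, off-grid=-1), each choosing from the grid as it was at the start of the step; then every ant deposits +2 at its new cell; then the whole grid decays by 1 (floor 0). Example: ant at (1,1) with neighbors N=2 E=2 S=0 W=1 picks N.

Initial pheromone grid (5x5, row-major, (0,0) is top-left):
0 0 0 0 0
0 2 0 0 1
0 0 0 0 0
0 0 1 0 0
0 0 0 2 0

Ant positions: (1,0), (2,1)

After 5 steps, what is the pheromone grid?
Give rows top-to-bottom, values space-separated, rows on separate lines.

After step 1: ants at (1,1),(1,1)
  0 0 0 0 0
  0 5 0 0 0
  0 0 0 0 0
  0 0 0 0 0
  0 0 0 1 0
After step 2: ants at (0,1),(0,1)
  0 3 0 0 0
  0 4 0 0 0
  0 0 0 0 0
  0 0 0 0 0
  0 0 0 0 0
After step 3: ants at (1,1),(1,1)
  0 2 0 0 0
  0 7 0 0 0
  0 0 0 0 0
  0 0 0 0 0
  0 0 0 0 0
After step 4: ants at (0,1),(0,1)
  0 5 0 0 0
  0 6 0 0 0
  0 0 0 0 0
  0 0 0 0 0
  0 0 0 0 0
After step 5: ants at (1,1),(1,1)
  0 4 0 0 0
  0 9 0 0 0
  0 0 0 0 0
  0 0 0 0 0
  0 0 0 0 0

0 4 0 0 0
0 9 0 0 0
0 0 0 0 0
0 0 0 0 0
0 0 0 0 0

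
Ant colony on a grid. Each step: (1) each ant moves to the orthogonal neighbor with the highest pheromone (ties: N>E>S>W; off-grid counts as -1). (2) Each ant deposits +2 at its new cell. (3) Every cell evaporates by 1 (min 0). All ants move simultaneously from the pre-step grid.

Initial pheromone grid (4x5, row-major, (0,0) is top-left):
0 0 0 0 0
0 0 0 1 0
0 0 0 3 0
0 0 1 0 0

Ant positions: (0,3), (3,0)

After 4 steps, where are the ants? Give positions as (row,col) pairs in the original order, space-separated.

Step 1: ant0:(0,3)->S->(1,3) | ant1:(3,0)->N->(2,0)
  grid max=2 at (1,3)
Step 2: ant0:(1,3)->S->(2,3) | ant1:(2,0)->N->(1,0)
  grid max=3 at (2,3)
Step 3: ant0:(2,3)->N->(1,3) | ant1:(1,0)->N->(0,0)
  grid max=2 at (1,3)
Step 4: ant0:(1,3)->S->(2,3) | ant1:(0,0)->E->(0,1)
  grid max=3 at (2,3)

(2,3) (0,1)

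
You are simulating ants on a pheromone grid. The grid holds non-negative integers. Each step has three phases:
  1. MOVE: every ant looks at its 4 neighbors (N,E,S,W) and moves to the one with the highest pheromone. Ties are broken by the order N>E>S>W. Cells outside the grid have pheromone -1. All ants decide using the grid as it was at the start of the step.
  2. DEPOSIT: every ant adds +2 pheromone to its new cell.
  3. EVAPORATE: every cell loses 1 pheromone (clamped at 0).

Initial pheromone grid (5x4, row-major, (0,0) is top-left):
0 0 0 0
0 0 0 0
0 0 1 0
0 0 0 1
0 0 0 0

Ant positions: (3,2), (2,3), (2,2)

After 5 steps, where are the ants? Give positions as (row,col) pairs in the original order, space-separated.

Step 1: ant0:(3,2)->N->(2,2) | ant1:(2,3)->S->(3,3) | ant2:(2,2)->N->(1,2)
  grid max=2 at (2,2)
Step 2: ant0:(2,2)->N->(1,2) | ant1:(3,3)->N->(2,3) | ant2:(1,2)->S->(2,2)
  grid max=3 at (2,2)
Step 3: ant0:(1,2)->S->(2,2) | ant1:(2,3)->W->(2,2) | ant2:(2,2)->N->(1,2)
  grid max=6 at (2,2)
Step 4: ant0:(2,2)->N->(1,2) | ant1:(2,2)->N->(1,2) | ant2:(1,2)->S->(2,2)
  grid max=7 at (2,2)
Step 5: ant0:(1,2)->S->(2,2) | ant1:(1,2)->S->(2,2) | ant2:(2,2)->N->(1,2)
  grid max=10 at (2,2)

(2,2) (2,2) (1,2)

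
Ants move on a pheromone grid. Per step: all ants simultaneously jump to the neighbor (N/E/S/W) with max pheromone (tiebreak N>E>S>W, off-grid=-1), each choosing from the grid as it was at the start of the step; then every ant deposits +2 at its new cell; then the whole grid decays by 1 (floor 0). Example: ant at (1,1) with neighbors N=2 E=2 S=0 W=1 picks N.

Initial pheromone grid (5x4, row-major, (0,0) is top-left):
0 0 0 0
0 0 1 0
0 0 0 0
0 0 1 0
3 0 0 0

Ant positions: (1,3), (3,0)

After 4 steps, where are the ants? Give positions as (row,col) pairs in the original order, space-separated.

Step 1: ant0:(1,3)->W->(1,2) | ant1:(3,0)->S->(4,0)
  grid max=4 at (4,0)
Step 2: ant0:(1,2)->N->(0,2) | ant1:(4,0)->N->(3,0)
  grid max=3 at (4,0)
Step 3: ant0:(0,2)->S->(1,2) | ant1:(3,0)->S->(4,0)
  grid max=4 at (4,0)
Step 4: ant0:(1,2)->N->(0,2) | ant1:(4,0)->N->(3,0)
  grid max=3 at (4,0)

(0,2) (3,0)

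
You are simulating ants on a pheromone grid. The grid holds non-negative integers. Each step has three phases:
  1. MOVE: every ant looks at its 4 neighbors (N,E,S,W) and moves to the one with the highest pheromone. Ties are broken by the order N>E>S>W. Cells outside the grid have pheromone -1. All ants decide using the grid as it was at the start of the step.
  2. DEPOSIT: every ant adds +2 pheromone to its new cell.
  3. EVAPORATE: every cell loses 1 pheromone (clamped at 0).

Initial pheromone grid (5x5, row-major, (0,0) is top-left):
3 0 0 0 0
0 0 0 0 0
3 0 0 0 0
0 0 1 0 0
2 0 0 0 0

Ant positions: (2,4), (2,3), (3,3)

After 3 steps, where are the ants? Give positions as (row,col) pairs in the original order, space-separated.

Step 1: ant0:(2,4)->N->(1,4) | ant1:(2,3)->N->(1,3) | ant2:(3,3)->W->(3,2)
  grid max=2 at (0,0)
Step 2: ant0:(1,4)->W->(1,3) | ant1:(1,3)->E->(1,4) | ant2:(3,2)->N->(2,2)
  grid max=2 at (1,3)
Step 3: ant0:(1,3)->E->(1,4) | ant1:(1,4)->W->(1,3) | ant2:(2,2)->S->(3,2)
  grid max=3 at (1,3)

(1,4) (1,3) (3,2)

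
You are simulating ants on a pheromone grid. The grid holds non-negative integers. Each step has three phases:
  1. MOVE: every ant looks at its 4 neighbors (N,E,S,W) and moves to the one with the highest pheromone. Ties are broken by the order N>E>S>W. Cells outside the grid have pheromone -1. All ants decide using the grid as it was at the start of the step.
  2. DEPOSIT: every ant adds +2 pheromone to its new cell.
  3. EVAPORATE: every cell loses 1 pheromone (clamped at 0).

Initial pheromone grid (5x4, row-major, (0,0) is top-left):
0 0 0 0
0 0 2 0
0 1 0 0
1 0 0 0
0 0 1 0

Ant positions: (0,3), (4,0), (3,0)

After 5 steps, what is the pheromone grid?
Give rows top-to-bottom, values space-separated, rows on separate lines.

After step 1: ants at (1,3),(3,0),(2,0)
  0 0 0 0
  0 0 1 1
  1 0 0 0
  2 0 0 0
  0 0 0 0
After step 2: ants at (1,2),(2,0),(3,0)
  0 0 0 0
  0 0 2 0
  2 0 0 0
  3 0 0 0
  0 0 0 0
After step 3: ants at (0,2),(3,0),(2,0)
  0 0 1 0
  0 0 1 0
  3 0 0 0
  4 0 0 0
  0 0 0 0
After step 4: ants at (1,2),(2,0),(3,0)
  0 0 0 0
  0 0 2 0
  4 0 0 0
  5 0 0 0
  0 0 0 0
After step 5: ants at (0,2),(3,0),(2,0)
  0 0 1 0
  0 0 1 0
  5 0 0 0
  6 0 0 0
  0 0 0 0

0 0 1 0
0 0 1 0
5 0 0 0
6 0 0 0
0 0 0 0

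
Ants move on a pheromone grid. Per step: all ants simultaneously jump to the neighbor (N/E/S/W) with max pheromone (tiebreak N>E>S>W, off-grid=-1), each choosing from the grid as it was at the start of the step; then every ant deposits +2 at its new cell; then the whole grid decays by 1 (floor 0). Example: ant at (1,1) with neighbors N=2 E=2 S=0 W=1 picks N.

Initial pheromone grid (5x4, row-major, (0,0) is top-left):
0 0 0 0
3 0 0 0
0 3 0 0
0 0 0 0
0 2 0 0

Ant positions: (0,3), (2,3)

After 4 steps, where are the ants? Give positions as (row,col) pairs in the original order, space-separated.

Step 1: ant0:(0,3)->S->(1,3) | ant1:(2,3)->N->(1,3)
  grid max=3 at (1,3)
Step 2: ant0:(1,3)->N->(0,3) | ant1:(1,3)->N->(0,3)
  grid max=3 at (0,3)
Step 3: ant0:(0,3)->S->(1,3) | ant1:(0,3)->S->(1,3)
  grid max=5 at (1,3)
Step 4: ant0:(1,3)->N->(0,3) | ant1:(1,3)->N->(0,3)
  grid max=5 at (0,3)

(0,3) (0,3)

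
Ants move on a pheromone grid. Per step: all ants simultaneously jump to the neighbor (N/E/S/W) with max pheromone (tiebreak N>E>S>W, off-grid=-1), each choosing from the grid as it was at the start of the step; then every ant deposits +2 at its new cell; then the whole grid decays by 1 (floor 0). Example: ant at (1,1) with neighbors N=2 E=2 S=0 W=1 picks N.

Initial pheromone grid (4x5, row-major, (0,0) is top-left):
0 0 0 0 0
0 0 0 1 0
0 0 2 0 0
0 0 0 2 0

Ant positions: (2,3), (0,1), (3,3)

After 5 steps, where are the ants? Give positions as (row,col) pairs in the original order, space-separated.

Step 1: ant0:(2,3)->S->(3,3) | ant1:(0,1)->E->(0,2) | ant2:(3,3)->N->(2,3)
  grid max=3 at (3,3)
Step 2: ant0:(3,3)->N->(2,3) | ant1:(0,2)->E->(0,3) | ant2:(2,3)->S->(3,3)
  grid max=4 at (3,3)
Step 3: ant0:(2,3)->S->(3,3) | ant1:(0,3)->E->(0,4) | ant2:(3,3)->N->(2,3)
  grid max=5 at (3,3)
Step 4: ant0:(3,3)->N->(2,3) | ant1:(0,4)->S->(1,4) | ant2:(2,3)->S->(3,3)
  grid max=6 at (3,3)
Step 5: ant0:(2,3)->S->(3,3) | ant1:(1,4)->N->(0,4) | ant2:(3,3)->N->(2,3)
  grid max=7 at (3,3)

(3,3) (0,4) (2,3)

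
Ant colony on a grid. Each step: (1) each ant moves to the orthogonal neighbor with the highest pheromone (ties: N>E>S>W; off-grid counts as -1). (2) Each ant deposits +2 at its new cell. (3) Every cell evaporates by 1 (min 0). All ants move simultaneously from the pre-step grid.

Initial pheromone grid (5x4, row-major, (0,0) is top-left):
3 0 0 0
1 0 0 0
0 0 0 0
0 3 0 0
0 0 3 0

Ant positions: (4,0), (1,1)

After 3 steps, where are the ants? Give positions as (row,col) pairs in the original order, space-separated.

Step 1: ant0:(4,0)->N->(3,0) | ant1:(1,1)->W->(1,0)
  grid max=2 at (0,0)
Step 2: ant0:(3,0)->E->(3,1) | ant1:(1,0)->N->(0,0)
  grid max=3 at (0,0)
Step 3: ant0:(3,1)->N->(2,1) | ant1:(0,0)->S->(1,0)
  grid max=2 at (0,0)

(2,1) (1,0)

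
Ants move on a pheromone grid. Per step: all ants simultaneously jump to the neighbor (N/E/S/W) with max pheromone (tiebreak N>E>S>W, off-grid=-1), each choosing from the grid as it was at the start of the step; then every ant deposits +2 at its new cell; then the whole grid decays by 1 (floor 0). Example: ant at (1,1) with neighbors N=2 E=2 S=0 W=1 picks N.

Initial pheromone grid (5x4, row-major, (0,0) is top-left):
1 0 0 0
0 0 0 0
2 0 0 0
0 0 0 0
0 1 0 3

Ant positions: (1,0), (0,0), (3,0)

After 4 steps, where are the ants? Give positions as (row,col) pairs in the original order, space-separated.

Step 1: ant0:(1,0)->S->(2,0) | ant1:(0,0)->E->(0,1) | ant2:(3,0)->N->(2,0)
  grid max=5 at (2,0)
Step 2: ant0:(2,0)->N->(1,0) | ant1:(0,1)->E->(0,2) | ant2:(2,0)->N->(1,0)
  grid max=4 at (2,0)
Step 3: ant0:(1,0)->S->(2,0) | ant1:(0,2)->E->(0,3) | ant2:(1,0)->S->(2,0)
  grid max=7 at (2,0)
Step 4: ant0:(2,0)->N->(1,0) | ant1:(0,3)->S->(1,3) | ant2:(2,0)->N->(1,0)
  grid max=6 at (2,0)

(1,0) (1,3) (1,0)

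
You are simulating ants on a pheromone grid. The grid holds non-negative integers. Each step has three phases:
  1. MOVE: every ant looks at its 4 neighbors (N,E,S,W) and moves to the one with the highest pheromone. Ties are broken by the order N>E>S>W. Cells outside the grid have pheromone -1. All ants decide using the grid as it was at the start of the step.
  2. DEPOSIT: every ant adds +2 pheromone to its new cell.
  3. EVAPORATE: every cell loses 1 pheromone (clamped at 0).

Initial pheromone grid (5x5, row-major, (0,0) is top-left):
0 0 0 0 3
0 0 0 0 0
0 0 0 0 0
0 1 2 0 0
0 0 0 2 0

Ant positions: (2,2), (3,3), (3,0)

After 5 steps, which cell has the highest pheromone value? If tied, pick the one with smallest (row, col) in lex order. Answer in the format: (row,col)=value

Step 1: ant0:(2,2)->S->(3,2) | ant1:(3,3)->S->(4,3) | ant2:(3,0)->E->(3,1)
  grid max=3 at (3,2)
Step 2: ant0:(3,2)->W->(3,1) | ant1:(4,3)->N->(3,3) | ant2:(3,1)->E->(3,2)
  grid max=4 at (3,2)
Step 3: ant0:(3,1)->E->(3,2) | ant1:(3,3)->W->(3,2) | ant2:(3,2)->W->(3,1)
  grid max=7 at (3,2)
Step 4: ant0:(3,2)->W->(3,1) | ant1:(3,2)->W->(3,1) | ant2:(3,1)->E->(3,2)
  grid max=8 at (3,2)
Step 5: ant0:(3,1)->E->(3,2) | ant1:(3,1)->E->(3,2) | ant2:(3,2)->W->(3,1)
  grid max=11 at (3,2)
Final grid:
  0 0 0 0 0
  0 0 0 0 0
  0 0 0 0 0
  0 8 11 0 0
  0 0 0 0 0
Max pheromone 11 at (3,2)

Answer: (3,2)=11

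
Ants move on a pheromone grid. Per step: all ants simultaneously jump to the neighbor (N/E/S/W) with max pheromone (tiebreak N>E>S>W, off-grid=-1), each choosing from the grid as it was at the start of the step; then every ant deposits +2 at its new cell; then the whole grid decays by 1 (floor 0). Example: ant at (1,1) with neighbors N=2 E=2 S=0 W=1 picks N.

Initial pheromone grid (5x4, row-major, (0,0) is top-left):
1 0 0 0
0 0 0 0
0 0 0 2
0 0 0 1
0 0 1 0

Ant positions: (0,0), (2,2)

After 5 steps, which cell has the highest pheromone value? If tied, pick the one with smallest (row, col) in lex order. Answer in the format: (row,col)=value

Step 1: ant0:(0,0)->E->(0,1) | ant1:(2,2)->E->(2,3)
  grid max=3 at (2,3)
Step 2: ant0:(0,1)->E->(0,2) | ant1:(2,3)->N->(1,3)
  grid max=2 at (2,3)
Step 3: ant0:(0,2)->E->(0,3) | ant1:(1,3)->S->(2,3)
  grid max=3 at (2,3)
Step 4: ant0:(0,3)->S->(1,3) | ant1:(2,3)->N->(1,3)
  grid max=3 at (1,3)
Step 5: ant0:(1,3)->S->(2,3) | ant1:(1,3)->S->(2,3)
  grid max=5 at (2,3)
Final grid:
  0 0 0 0
  0 0 0 2
  0 0 0 5
  0 0 0 0
  0 0 0 0
Max pheromone 5 at (2,3)

Answer: (2,3)=5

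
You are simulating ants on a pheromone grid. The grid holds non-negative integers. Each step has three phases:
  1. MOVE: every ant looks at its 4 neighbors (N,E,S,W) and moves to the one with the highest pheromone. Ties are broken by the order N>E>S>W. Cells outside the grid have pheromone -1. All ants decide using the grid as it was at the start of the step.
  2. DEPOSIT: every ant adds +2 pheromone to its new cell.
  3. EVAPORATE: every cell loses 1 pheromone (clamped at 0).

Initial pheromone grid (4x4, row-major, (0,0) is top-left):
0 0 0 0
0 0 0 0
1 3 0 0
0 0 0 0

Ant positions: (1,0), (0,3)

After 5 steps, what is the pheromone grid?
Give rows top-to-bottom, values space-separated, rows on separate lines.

After step 1: ants at (2,0),(1,3)
  0 0 0 0
  0 0 0 1
  2 2 0 0
  0 0 0 0
After step 2: ants at (2,1),(0,3)
  0 0 0 1
  0 0 0 0
  1 3 0 0
  0 0 0 0
After step 3: ants at (2,0),(1,3)
  0 0 0 0
  0 0 0 1
  2 2 0 0
  0 0 0 0
After step 4: ants at (2,1),(0,3)
  0 0 0 1
  0 0 0 0
  1 3 0 0
  0 0 0 0
After step 5: ants at (2,0),(1,3)
  0 0 0 0
  0 0 0 1
  2 2 0 0
  0 0 0 0

0 0 0 0
0 0 0 1
2 2 0 0
0 0 0 0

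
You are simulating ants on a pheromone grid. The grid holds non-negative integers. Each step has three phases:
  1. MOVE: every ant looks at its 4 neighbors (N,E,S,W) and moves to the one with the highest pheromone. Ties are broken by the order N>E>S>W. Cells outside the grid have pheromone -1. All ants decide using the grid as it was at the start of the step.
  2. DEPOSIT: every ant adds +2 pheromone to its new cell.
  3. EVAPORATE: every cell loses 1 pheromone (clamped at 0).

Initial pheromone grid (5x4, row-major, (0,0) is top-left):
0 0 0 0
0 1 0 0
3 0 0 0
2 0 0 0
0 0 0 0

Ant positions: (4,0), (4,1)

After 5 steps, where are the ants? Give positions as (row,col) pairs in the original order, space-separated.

Step 1: ant0:(4,0)->N->(3,0) | ant1:(4,1)->N->(3,1)
  grid max=3 at (3,0)
Step 2: ant0:(3,0)->N->(2,0) | ant1:(3,1)->W->(3,0)
  grid max=4 at (3,0)
Step 3: ant0:(2,0)->S->(3,0) | ant1:(3,0)->N->(2,0)
  grid max=5 at (3,0)
Step 4: ant0:(3,0)->N->(2,0) | ant1:(2,0)->S->(3,0)
  grid max=6 at (3,0)
Step 5: ant0:(2,0)->S->(3,0) | ant1:(3,0)->N->(2,0)
  grid max=7 at (3,0)

(3,0) (2,0)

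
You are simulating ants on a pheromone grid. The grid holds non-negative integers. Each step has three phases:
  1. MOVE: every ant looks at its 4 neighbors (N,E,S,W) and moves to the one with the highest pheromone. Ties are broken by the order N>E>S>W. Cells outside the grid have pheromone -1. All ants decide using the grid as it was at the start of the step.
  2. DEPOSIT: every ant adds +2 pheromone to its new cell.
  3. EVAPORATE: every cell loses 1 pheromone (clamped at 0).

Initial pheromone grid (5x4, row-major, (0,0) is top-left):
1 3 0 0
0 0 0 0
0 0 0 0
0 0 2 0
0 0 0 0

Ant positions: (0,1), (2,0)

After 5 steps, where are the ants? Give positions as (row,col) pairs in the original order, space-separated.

Step 1: ant0:(0,1)->W->(0,0) | ant1:(2,0)->N->(1,0)
  grid max=2 at (0,0)
Step 2: ant0:(0,0)->E->(0,1) | ant1:(1,0)->N->(0,0)
  grid max=3 at (0,0)
Step 3: ant0:(0,1)->W->(0,0) | ant1:(0,0)->E->(0,1)
  grid max=4 at (0,0)
Step 4: ant0:(0,0)->E->(0,1) | ant1:(0,1)->W->(0,0)
  grid max=5 at (0,0)
Step 5: ant0:(0,1)->W->(0,0) | ant1:(0,0)->E->(0,1)
  grid max=6 at (0,0)

(0,0) (0,1)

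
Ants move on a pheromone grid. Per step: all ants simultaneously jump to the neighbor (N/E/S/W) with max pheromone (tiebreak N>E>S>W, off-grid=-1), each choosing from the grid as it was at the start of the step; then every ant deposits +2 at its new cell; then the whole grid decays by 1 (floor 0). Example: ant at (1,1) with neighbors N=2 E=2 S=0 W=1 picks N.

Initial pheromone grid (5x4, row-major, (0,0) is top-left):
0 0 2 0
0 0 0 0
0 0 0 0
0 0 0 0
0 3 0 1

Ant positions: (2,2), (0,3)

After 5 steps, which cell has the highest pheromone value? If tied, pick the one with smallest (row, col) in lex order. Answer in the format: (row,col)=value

Answer: (0,2)=7

Derivation:
Step 1: ant0:(2,2)->N->(1,2) | ant1:(0,3)->W->(0,2)
  grid max=3 at (0,2)
Step 2: ant0:(1,2)->N->(0,2) | ant1:(0,2)->S->(1,2)
  grid max=4 at (0,2)
Step 3: ant0:(0,2)->S->(1,2) | ant1:(1,2)->N->(0,2)
  grid max=5 at (0,2)
Step 4: ant0:(1,2)->N->(0,2) | ant1:(0,2)->S->(1,2)
  grid max=6 at (0,2)
Step 5: ant0:(0,2)->S->(1,2) | ant1:(1,2)->N->(0,2)
  grid max=7 at (0,2)
Final grid:
  0 0 7 0
  0 0 5 0
  0 0 0 0
  0 0 0 0
  0 0 0 0
Max pheromone 7 at (0,2)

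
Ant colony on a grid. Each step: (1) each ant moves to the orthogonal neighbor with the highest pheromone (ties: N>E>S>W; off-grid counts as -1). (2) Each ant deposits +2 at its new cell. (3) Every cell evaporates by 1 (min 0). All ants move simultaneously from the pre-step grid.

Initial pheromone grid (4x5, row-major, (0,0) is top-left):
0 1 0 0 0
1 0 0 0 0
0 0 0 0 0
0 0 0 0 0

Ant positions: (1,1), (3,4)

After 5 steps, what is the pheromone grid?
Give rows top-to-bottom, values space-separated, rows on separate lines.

After step 1: ants at (0,1),(2,4)
  0 2 0 0 0
  0 0 0 0 0
  0 0 0 0 1
  0 0 0 0 0
After step 2: ants at (0,2),(1,4)
  0 1 1 0 0
  0 0 0 0 1
  0 0 0 0 0
  0 0 0 0 0
After step 3: ants at (0,1),(0,4)
  0 2 0 0 1
  0 0 0 0 0
  0 0 0 0 0
  0 0 0 0 0
After step 4: ants at (0,2),(1,4)
  0 1 1 0 0
  0 0 0 0 1
  0 0 0 0 0
  0 0 0 0 0
After step 5: ants at (0,1),(0,4)
  0 2 0 0 1
  0 0 0 0 0
  0 0 0 0 0
  0 0 0 0 0

0 2 0 0 1
0 0 0 0 0
0 0 0 0 0
0 0 0 0 0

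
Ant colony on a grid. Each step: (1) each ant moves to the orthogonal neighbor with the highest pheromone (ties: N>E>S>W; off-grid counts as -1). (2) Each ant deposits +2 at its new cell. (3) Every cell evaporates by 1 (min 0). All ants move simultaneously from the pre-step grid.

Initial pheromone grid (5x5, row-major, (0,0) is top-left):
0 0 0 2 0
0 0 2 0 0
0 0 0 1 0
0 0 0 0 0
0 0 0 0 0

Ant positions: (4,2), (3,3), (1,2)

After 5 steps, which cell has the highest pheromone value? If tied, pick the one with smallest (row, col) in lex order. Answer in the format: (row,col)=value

Answer: (0,3)=7

Derivation:
Step 1: ant0:(4,2)->N->(3,2) | ant1:(3,3)->N->(2,3) | ant2:(1,2)->N->(0,2)
  grid max=2 at (2,3)
Step 2: ant0:(3,2)->N->(2,2) | ant1:(2,3)->N->(1,3) | ant2:(0,2)->E->(0,3)
  grid max=2 at (0,3)
Step 3: ant0:(2,2)->E->(2,3) | ant1:(1,3)->N->(0,3) | ant2:(0,3)->S->(1,3)
  grid max=3 at (0,3)
Step 4: ant0:(2,3)->N->(1,3) | ant1:(0,3)->S->(1,3) | ant2:(1,3)->N->(0,3)
  grid max=5 at (1,3)
Step 5: ant0:(1,3)->N->(0,3) | ant1:(1,3)->N->(0,3) | ant2:(0,3)->S->(1,3)
  grid max=7 at (0,3)
Final grid:
  0 0 0 7 0
  0 0 0 6 0
  0 0 0 0 0
  0 0 0 0 0
  0 0 0 0 0
Max pheromone 7 at (0,3)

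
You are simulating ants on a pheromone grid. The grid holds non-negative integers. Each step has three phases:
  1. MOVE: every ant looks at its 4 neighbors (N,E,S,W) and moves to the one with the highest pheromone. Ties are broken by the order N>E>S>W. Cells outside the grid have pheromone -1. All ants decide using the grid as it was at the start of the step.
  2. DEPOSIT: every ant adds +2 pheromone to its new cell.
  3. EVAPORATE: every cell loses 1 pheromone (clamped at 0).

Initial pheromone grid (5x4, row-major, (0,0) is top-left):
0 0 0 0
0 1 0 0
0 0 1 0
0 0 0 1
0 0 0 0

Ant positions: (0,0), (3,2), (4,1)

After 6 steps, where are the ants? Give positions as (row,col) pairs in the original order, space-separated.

Step 1: ant0:(0,0)->E->(0,1) | ant1:(3,2)->N->(2,2) | ant2:(4,1)->N->(3,1)
  grid max=2 at (2,2)
Step 2: ant0:(0,1)->E->(0,2) | ant1:(2,2)->N->(1,2) | ant2:(3,1)->N->(2,1)
  grid max=1 at (0,2)
Step 3: ant0:(0,2)->S->(1,2) | ant1:(1,2)->N->(0,2) | ant2:(2,1)->E->(2,2)
  grid max=2 at (0,2)
Step 4: ant0:(1,2)->N->(0,2) | ant1:(0,2)->S->(1,2) | ant2:(2,2)->N->(1,2)
  grid max=5 at (1,2)
Step 5: ant0:(0,2)->S->(1,2) | ant1:(1,2)->N->(0,2) | ant2:(1,2)->N->(0,2)
  grid max=6 at (0,2)
Step 6: ant0:(1,2)->N->(0,2) | ant1:(0,2)->S->(1,2) | ant2:(0,2)->S->(1,2)
  grid max=9 at (1,2)

(0,2) (1,2) (1,2)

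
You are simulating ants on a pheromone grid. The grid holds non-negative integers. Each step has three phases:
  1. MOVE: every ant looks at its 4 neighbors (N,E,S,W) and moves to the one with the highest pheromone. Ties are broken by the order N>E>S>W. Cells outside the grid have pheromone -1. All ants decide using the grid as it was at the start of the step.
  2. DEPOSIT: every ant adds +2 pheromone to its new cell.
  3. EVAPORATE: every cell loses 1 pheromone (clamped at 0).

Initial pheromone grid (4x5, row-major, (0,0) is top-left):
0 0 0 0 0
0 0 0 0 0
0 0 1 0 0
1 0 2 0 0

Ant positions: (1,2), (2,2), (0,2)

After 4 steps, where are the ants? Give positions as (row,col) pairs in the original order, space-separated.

Step 1: ant0:(1,2)->S->(2,2) | ant1:(2,2)->S->(3,2) | ant2:(0,2)->E->(0,3)
  grid max=3 at (3,2)
Step 2: ant0:(2,2)->S->(3,2) | ant1:(3,2)->N->(2,2) | ant2:(0,3)->E->(0,4)
  grid max=4 at (3,2)
Step 3: ant0:(3,2)->N->(2,2) | ant1:(2,2)->S->(3,2) | ant2:(0,4)->S->(1,4)
  grid max=5 at (3,2)
Step 4: ant0:(2,2)->S->(3,2) | ant1:(3,2)->N->(2,2) | ant2:(1,4)->N->(0,4)
  grid max=6 at (3,2)

(3,2) (2,2) (0,4)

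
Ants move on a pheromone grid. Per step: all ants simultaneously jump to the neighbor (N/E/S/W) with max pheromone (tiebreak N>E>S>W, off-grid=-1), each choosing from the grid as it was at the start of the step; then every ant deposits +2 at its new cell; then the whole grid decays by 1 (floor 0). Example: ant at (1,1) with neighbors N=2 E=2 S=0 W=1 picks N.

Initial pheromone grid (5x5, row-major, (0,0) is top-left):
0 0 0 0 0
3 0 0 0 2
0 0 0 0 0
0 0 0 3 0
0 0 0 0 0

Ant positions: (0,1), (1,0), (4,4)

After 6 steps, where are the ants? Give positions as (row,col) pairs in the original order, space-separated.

Step 1: ant0:(0,1)->E->(0,2) | ant1:(1,0)->N->(0,0) | ant2:(4,4)->N->(3,4)
  grid max=2 at (1,0)
Step 2: ant0:(0,2)->E->(0,3) | ant1:(0,0)->S->(1,0) | ant2:(3,4)->W->(3,3)
  grid max=3 at (1,0)
Step 3: ant0:(0,3)->E->(0,4) | ant1:(1,0)->N->(0,0) | ant2:(3,3)->N->(2,3)
  grid max=2 at (1,0)
Step 4: ant0:(0,4)->S->(1,4) | ant1:(0,0)->S->(1,0) | ant2:(2,3)->S->(3,3)
  grid max=3 at (1,0)
Step 5: ant0:(1,4)->N->(0,4) | ant1:(1,0)->N->(0,0) | ant2:(3,3)->N->(2,3)
  grid max=2 at (1,0)
Step 6: ant0:(0,4)->S->(1,4) | ant1:(0,0)->S->(1,0) | ant2:(2,3)->S->(3,3)
  grid max=3 at (1,0)

(1,4) (1,0) (3,3)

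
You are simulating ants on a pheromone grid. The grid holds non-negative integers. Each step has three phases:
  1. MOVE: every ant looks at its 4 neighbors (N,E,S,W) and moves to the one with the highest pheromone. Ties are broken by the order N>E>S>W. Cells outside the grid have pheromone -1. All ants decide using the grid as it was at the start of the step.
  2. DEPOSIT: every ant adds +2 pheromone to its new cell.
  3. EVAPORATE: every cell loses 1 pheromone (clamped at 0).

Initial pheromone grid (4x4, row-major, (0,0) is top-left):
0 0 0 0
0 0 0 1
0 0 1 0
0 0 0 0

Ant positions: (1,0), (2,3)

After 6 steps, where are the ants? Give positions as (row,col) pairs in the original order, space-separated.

Step 1: ant0:(1,0)->N->(0,0) | ant1:(2,3)->N->(1,3)
  grid max=2 at (1,3)
Step 2: ant0:(0,0)->E->(0,1) | ant1:(1,3)->N->(0,3)
  grid max=1 at (0,1)
Step 3: ant0:(0,1)->E->(0,2) | ant1:(0,3)->S->(1,3)
  grid max=2 at (1,3)
Step 4: ant0:(0,2)->E->(0,3) | ant1:(1,3)->N->(0,3)
  grid max=3 at (0,3)
Step 5: ant0:(0,3)->S->(1,3) | ant1:(0,3)->S->(1,3)
  grid max=4 at (1,3)
Step 6: ant0:(1,3)->N->(0,3) | ant1:(1,3)->N->(0,3)
  grid max=5 at (0,3)

(0,3) (0,3)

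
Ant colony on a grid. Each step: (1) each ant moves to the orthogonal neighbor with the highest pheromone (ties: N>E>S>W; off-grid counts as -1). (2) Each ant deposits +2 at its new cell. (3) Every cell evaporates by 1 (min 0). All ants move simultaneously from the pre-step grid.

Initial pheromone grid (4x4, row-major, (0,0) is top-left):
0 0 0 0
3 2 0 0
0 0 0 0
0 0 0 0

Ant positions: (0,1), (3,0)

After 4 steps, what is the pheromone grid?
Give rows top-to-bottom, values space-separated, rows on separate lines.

After step 1: ants at (1,1),(2,0)
  0 0 0 0
  2 3 0 0
  1 0 0 0
  0 0 0 0
After step 2: ants at (1,0),(1,0)
  0 0 0 0
  5 2 0 0
  0 0 0 0
  0 0 0 0
After step 3: ants at (1,1),(1,1)
  0 0 0 0
  4 5 0 0
  0 0 0 0
  0 0 0 0
After step 4: ants at (1,0),(1,0)
  0 0 0 0
  7 4 0 0
  0 0 0 0
  0 0 0 0

0 0 0 0
7 4 0 0
0 0 0 0
0 0 0 0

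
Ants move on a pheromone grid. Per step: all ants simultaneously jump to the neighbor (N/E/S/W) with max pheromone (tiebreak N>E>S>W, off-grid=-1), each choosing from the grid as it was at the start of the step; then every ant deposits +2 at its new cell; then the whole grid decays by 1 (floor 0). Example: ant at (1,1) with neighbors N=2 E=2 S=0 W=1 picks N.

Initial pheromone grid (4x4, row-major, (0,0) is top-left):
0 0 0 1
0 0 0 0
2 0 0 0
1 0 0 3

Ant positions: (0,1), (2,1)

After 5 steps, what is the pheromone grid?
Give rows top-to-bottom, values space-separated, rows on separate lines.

After step 1: ants at (0,2),(2,0)
  0 0 1 0
  0 0 0 0
  3 0 0 0
  0 0 0 2
After step 2: ants at (0,3),(1,0)
  0 0 0 1
  1 0 0 0
  2 0 0 0
  0 0 0 1
After step 3: ants at (1,3),(2,0)
  0 0 0 0
  0 0 0 1
  3 0 0 0
  0 0 0 0
After step 4: ants at (0,3),(1,0)
  0 0 0 1
  1 0 0 0
  2 0 0 0
  0 0 0 0
After step 5: ants at (1,3),(2,0)
  0 0 0 0
  0 0 0 1
  3 0 0 0
  0 0 0 0

0 0 0 0
0 0 0 1
3 0 0 0
0 0 0 0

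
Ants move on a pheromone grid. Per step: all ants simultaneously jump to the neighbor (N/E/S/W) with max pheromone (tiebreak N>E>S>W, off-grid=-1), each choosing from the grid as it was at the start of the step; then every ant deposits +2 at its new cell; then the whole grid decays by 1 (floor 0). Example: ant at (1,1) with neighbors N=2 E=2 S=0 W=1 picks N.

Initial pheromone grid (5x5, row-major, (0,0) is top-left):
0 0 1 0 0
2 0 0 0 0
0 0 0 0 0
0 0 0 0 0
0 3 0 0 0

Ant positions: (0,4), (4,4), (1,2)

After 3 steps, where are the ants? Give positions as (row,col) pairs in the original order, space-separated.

Step 1: ant0:(0,4)->S->(1,4) | ant1:(4,4)->N->(3,4) | ant2:(1,2)->N->(0,2)
  grid max=2 at (0,2)
Step 2: ant0:(1,4)->N->(0,4) | ant1:(3,4)->N->(2,4) | ant2:(0,2)->E->(0,3)
  grid max=1 at (0,2)
Step 3: ant0:(0,4)->W->(0,3) | ant1:(2,4)->N->(1,4) | ant2:(0,3)->E->(0,4)
  grid max=2 at (0,3)

(0,3) (1,4) (0,4)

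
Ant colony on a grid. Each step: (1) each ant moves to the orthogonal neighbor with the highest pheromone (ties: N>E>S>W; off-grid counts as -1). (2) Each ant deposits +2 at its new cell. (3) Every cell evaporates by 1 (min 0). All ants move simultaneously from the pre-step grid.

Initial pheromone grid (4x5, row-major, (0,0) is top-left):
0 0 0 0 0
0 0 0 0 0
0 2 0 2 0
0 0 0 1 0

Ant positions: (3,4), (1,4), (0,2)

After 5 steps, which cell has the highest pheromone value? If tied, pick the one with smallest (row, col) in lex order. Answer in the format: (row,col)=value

Answer: (0,3)=5

Derivation:
Step 1: ant0:(3,4)->W->(3,3) | ant1:(1,4)->N->(0,4) | ant2:(0,2)->E->(0,3)
  grid max=2 at (3,3)
Step 2: ant0:(3,3)->N->(2,3) | ant1:(0,4)->W->(0,3) | ant2:(0,3)->E->(0,4)
  grid max=2 at (0,3)
Step 3: ant0:(2,3)->S->(3,3) | ant1:(0,3)->E->(0,4) | ant2:(0,4)->W->(0,3)
  grid max=3 at (0,3)
Step 4: ant0:(3,3)->N->(2,3) | ant1:(0,4)->W->(0,3) | ant2:(0,3)->E->(0,4)
  grid max=4 at (0,3)
Step 5: ant0:(2,3)->S->(3,3) | ant1:(0,3)->E->(0,4) | ant2:(0,4)->W->(0,3)
  grid max=5 at (0,3)
Final grid:
  0 0 0 5 5
  0 0 0 0 0
  0 0 0 1 0
  0 0 0 2 0
Max pheromone 5 at (0,3)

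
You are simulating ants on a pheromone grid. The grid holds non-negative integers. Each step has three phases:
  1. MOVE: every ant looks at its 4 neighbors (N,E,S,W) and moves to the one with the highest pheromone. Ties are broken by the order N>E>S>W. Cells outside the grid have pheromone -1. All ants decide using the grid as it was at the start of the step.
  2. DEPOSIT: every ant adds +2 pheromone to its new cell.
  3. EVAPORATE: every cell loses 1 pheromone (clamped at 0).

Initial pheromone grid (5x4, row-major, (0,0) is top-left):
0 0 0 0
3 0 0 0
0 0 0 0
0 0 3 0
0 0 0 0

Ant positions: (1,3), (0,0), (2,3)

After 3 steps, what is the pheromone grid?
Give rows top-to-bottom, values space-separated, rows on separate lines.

After step 1: ants at (0,3),(1,0),(1,3)
  0 0 0 1
  4 0 0 1
  0 0 0 0
  0 0 2 0
  0 0 0 0
After step 2: ants at (1,3),(0,0),(0,3)
  1 0 0 2
  3 0 0 2
  0 0 0 0
  0 0 1 0
  0 0 0 0
After step 3: ants at (0,3),(1,0),(1,3)
  0 0 0 3
  4 0 0 3
  0 0 0 0
  0 0 0 0
  0 0 0 0

0 0 0 3
4 0 0 3
0 0 0 0
0 0 0 0
0 0 0 0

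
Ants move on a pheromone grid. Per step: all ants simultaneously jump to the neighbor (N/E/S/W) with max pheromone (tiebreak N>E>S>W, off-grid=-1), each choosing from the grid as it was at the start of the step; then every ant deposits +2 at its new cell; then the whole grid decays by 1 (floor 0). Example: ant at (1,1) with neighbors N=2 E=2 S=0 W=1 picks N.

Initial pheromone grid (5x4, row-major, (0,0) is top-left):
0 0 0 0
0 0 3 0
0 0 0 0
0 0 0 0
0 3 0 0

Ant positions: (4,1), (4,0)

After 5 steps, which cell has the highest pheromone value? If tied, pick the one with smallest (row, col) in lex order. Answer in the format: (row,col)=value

Step 1: ant0:(4,1)->N->(3,1) | ant1:(4,0)->E->(4,1)
  grid max=4 at (4,1)
Step 2: ant0:(3,1)->S->(4,1) | ant1:(4,1)->N->(3,1)
  grid max=5 at (4,1)
Step 3: ant0:(4,1)->N->(3,1) | ant1:(3,1)->S->(4,1)
  grid max=6 at (4,1)
Step 4: ant0:(3,1)->S->(4,1) | ant1:(4,1)->N->(3,1)
  grid max=7 at (4,1)
Step 5: ant0:(4,1)->N->(3,1) | ant1:(3,1)->S->(4,1)
  grid max=8 at (4,1)
Final grid:
  0 0 0 0
  0 0 0 0
  0 0 0 0
  0 5 0 0
  0 8 0 0
Max pheromone 8 at (4,1)

Answer: (4,1)=8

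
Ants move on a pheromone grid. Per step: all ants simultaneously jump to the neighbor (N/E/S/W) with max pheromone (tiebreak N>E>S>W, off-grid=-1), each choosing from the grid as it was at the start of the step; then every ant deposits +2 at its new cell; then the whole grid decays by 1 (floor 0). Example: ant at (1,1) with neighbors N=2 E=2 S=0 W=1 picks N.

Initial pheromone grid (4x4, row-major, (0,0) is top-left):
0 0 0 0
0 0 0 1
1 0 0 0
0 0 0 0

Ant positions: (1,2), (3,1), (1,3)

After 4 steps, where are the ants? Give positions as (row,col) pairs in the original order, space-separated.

Step 1: ant0:(1,2)->E->(1,3) | ant1:(3,1)->N->(2,1) | ant2:(1,3)->N->(0,3)
  grid max=2 at (1,3)
Step 2: ant0:(1,3)->N->(0,3) | ant1:(2,1)->N->(1,1) | ant2:(0,3)->S->(1,3)
  grid max=3 at (1,3)
Step 3: ant0:(0,3)->S->(1,3) | ant1:(1,1)->N->(0,1) | ant2:(1,3)->N->(0,3)
  grid max=4 at (1,3)
Step 4: ant0:(1,3)->N->(0,3) | ant1:(0,1)->E->(0,2) | ant2:(0,3)->S->(1,3)
  grid max=5 at (1,3)

(0,3) (0,2) (1,3)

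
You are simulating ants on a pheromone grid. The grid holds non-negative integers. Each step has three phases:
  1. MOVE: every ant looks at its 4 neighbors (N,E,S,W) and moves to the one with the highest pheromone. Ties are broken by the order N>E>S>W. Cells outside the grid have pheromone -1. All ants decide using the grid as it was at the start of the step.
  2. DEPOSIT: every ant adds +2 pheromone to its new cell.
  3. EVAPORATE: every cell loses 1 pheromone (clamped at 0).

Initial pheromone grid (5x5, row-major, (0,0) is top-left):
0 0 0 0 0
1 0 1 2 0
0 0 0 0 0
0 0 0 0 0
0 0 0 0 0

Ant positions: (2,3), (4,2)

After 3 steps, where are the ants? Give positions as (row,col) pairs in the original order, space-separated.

Step 1: ant0:(2,3)->N->(1,3) | ant1:(4,2)->N->(3,2)
  grid max=3 at (1,3)
Step 2: ant0:(1,3)->N->(0,3) | ant1:(3,2)->N->(2,2)
  grid max=2 at (1,3)
Step 3: ant0:(0,3)->S->(1,3) | ant1:(2,2)->N->(1,2)
  grid max=3 at (1,3)

(1,3) (1,2)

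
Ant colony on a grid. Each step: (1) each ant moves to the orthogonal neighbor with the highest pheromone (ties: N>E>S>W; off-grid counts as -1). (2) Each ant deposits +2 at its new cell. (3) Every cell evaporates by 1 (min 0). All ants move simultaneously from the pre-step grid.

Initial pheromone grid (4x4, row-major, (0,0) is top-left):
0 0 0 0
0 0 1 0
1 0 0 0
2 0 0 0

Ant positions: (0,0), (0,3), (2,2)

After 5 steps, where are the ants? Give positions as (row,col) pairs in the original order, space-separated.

Step 1: ant0:(0,0)->E->(0,1) | ant1:(0,3)->S->(1,3) | ant2:(2,2)->N->(1,2)
  grid max=2 at (1,2)
Step 2: ant0:(0,1)->E->(0,2) | ant1:(1,3)->W->(1,2) | ant2:(1,2)->E->(1,3)
  grid max=3 at (1,2)
Step 3: ant0:(0,2)->S->(1,2) | ant1:(1,2)->E->(1,3) | ant2:(1,3)->W->(1,2)
  grid max=6 at (1,2)
Step 4: ant0:(1,2)->E->(1,3) | ant1:(1,3)->W->(1,2) | ant2:(1,2)->E->(1,3)
  grid max=7 at (1,2)
Step 5: ant0:(1,3)->W->(1,2) | ant1:(1,2)->E->(1,3) | ant2:(1,3)->W->(1,2)
  grid max=10 at (1,2)

(1,2) (1,3) (1,2)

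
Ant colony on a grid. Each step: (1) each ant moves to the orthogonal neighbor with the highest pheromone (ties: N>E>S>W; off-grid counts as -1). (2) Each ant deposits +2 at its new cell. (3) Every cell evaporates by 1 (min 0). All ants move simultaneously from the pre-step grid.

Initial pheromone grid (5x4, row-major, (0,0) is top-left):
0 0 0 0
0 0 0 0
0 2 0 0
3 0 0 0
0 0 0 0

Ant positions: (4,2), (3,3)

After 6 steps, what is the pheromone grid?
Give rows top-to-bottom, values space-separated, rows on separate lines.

After step 1: ants at (3,2),(2,3)
  0 0 0 0
  0 0 0 0
  0 1 0 1
  2 0 1 0
  0 0 0 0
After step 2: ants at (2,2),(1,3)
  0 0 0 0
  0 0 0 1
  0 0 1 0
  1 0 0 0
  0 0 0 0
After step 3: ants at (1,2),(0,3)
  0 0 0 1
  0 0 1 0
  0 0 0 0
  0 0 0 0
  0 0 0 0
After step 4: ants at (0,2),(1,3)
  0 0 1 0
  0 0 0 1
  0 0 0 0
  0 0 0 0
  0 0 0 0
After step 5: ants at (0,3),(0,3)
  0 0 0 3
  0 0 0 0
  0 0 0 0
  0 0 0 0
  0 0 0 0
After step 6: ants at (1,3),(1,3)
  0 0 0 2
  0 0 0 3
  0 0 0 0
  0 0 0 0
  0 0 0 0

0 0 0 2
0 0 0 3
0 0 0 0
0 0 0 0
0 0 0 0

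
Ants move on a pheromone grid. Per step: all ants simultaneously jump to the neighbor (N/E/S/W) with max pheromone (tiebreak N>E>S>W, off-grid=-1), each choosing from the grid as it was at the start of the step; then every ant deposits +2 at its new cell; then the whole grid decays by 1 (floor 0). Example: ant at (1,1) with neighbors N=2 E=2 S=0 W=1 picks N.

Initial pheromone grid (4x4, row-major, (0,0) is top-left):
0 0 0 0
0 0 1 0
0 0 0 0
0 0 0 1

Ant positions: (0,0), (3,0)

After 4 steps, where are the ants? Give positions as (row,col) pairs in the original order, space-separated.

Step 1: ant0:(0,0)->E->(0,1) | ant1:(3,0)->N->(2,0)
  grid max=1 at (0,1)
Step 2: ant0:(0,1)->E->(0,2) | ant1:(2,0)->N->(1,0)
  grid max=1 at (0,2)
Step 3: ant0:(0,2)->E->(0,3) | ant1:(1,0)->N->(0,0)
  grid max=1 at (0,0)
Step 4: ant0:(0,3)->S->(1,3) | ant1:(0,0)->E->(0,1)
  grid max=1 at (0,1)

(1,3) (0,1)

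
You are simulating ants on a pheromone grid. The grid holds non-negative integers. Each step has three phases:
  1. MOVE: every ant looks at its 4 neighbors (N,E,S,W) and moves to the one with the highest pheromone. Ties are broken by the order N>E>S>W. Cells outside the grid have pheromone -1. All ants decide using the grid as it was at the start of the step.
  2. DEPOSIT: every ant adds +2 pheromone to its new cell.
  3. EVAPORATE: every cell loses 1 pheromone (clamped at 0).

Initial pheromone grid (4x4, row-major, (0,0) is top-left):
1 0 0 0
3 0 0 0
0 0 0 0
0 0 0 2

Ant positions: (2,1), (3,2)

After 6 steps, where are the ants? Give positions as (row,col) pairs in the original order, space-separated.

Step 1: ant0:(2,1)->N->(1,1) | ant1:(3,2)->E->(3,3)
  grid max=3 at (3,3)
Step 2: ant0:(1,1)->W->(1,0) | ant1:(3,3)->N->(2,3)
  grid max=3 at (1,0)
Step 3: ant0:(1,0)->N->(0,0) | ant1:(2,3)->S->(3,3)
  grid max=3 at (3,3)
Step 4: ant0:(0,0)->S->(1,0) | ant1:(3,3)->N->(2,3)
  grid max=3 at (1,0)
Step 5: ant0:(1,0)->N->(0,0) | ant1:(2,3)->S->(3,3)
  grid max=3 at (3,3)
Step 6: ant0:(0,0)->S->(1,0) | ant1:(3,3)->N->(2,3)
  grid max=3 at (1,0)

(1,0) (2,3)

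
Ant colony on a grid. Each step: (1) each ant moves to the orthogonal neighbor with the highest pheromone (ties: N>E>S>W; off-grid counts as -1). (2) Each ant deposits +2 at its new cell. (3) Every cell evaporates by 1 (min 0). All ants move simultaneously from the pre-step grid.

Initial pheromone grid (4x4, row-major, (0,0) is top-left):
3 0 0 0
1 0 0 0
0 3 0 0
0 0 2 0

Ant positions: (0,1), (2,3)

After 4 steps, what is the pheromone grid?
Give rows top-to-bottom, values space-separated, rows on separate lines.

After step 1: ants at (0,0),(1,3)
  4 0 0 0
  0 0 0 1
  0 2 0 0
  0 0 1 0
After step 2: ants at (0,1),(0,3)
  3 1 0 1
  0 0 0 0
  0 1 0 0
  0 0 0 0
After step 3: ants at (0,0),(1,3)
  4 0 0 0
  0 0 0 1
  0 0 0 0
  0 0 0 0
After step 4: ants at (0,1),(0,3)
  3 1 0 1
  0 0 0 0
  0 0 0 0
  0 0 0 0

3 1 0 1
0 0 0 0
0 0 0 0
0 0 0 0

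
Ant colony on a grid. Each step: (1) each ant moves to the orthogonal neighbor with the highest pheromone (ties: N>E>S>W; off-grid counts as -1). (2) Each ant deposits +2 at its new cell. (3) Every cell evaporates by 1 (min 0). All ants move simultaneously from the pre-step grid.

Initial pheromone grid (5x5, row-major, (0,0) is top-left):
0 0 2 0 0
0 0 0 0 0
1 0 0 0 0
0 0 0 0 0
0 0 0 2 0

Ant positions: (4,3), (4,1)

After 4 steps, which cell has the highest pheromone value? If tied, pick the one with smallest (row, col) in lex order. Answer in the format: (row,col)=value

Step 1: ant0:(4,3)->N->(3,3) | ant1:(4,1)->N->(3,1)
  grid max=1 at (0,2)
Step 2: ant0:(3,3)->S->(4,3) | ant1:(3,1)->N->(2,1)
  grid max=2 at (4,3)
Step 3: ant0:(4,3)->N->(3,3) | ant1:(2,1)->N->(1,1)
  grid max=1 at (1,1)
Step 4: ant0:(3,3)->S->(4,3) | ant1:(1,1)->N->(0,1)
  grid max=2 at (4,3)
Final grid:
  0 1 0 0 0
  0 0 0 0 0
  0 0 0 0 0
  0 0 0 0 0
  0 0 0 2 0
Max pheromone 2 at (4,3)

Answer: (4,3)=2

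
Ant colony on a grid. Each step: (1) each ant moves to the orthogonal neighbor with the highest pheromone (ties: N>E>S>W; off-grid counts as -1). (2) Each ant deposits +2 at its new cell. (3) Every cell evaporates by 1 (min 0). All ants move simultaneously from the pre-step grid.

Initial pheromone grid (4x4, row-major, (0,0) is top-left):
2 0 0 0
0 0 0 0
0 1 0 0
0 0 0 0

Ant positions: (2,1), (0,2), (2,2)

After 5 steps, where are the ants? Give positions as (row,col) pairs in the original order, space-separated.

Step 1: ant0:(2,1)->N->(1,1) | ant1:(0,2)->E->(0,3) | ant2:(2,2)->W->(2,1)
  grid max=2 at (2,1)
Step 2: ant0:(1,1)->S->(2,1) | ant1:(0,3)->S->(1,3) | ant2:(2,1)->N->(1,1)
  grid max=3 at (2,1)
Step 3: ant0:(2,1)->N->(1,1) | ant1:(1,3)->N->(0,3) | ant2:(1,1)->S->(2,1)
  grid max=4 at (2,1)
Step 4: ant0:(1,1)->S->(2,1) | ant1:(0,3)->S->(1,3) | ant2:(2,1)->N->(1,1)
  grid max=5 at (2,1)
Step 5: ant0:(2,1)->N->(1,1) | ant1:(1,3)->N->(0,3) | ant2:(1,1)->S->(2,1)
  grid max=6 at (2,1)

(1,1) (0,3) (2,1)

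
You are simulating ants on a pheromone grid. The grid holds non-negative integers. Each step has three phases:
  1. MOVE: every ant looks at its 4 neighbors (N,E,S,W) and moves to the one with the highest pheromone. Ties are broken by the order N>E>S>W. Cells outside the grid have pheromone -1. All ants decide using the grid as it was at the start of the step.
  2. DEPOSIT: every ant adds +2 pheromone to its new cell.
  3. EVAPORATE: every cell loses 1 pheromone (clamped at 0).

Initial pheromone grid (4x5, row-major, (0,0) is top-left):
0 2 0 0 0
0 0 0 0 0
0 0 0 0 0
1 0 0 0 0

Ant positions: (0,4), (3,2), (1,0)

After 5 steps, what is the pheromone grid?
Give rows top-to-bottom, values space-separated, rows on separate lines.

After step 1: ants at (1,4),(2,2),(0,0)
  1 1 0 0 0
  0 0 0 0 1
  0 0 1 0 0
  0 0 0 0 0
After step 2: ants at (0,4),(1,2),(0,1)
  0 2 0 0 1
  0 0 1 0 0
  0 0 0 0 0
  0 0 0 0 0
After step 3: ants at (1,4),(0,2),(0,2)
  0 1 3 0 0
  0 0 0 0 1
  0 0 0 0 0
  0 0 0 0 0
After step 4: ants at (0,4),(0,1),(0,1)
  0 4 2 0 1
  0 0 0 0 0
  0 0 0 0 0
  0 0 0 0 0
After step 5: ants at (1,4),(0,2),(0,2)
  0 3 5 0 0
  0 0 0 0 1
  0 0 0 0 0
  0 0 0 0 0

0 3 5 0 0
0 0 0 0 1
0 0 0 0 0
0 0 0 0 0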